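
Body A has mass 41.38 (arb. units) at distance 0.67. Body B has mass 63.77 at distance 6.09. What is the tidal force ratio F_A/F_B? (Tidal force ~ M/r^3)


Ratio = (M1/r1^3) / (M2/r2^3) = (41.38/0.67^3) / (63.77/6.09^3) = 487.3058

487.3058


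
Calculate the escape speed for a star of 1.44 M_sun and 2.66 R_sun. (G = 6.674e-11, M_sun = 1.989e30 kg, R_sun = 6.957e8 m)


M = 1.44 * 1.989e30 kg = 2.86416e+30 kg; R = 2.66 * 6.957e8 m = 1.850562e+09 m. v_esc = sqrt(2GM/R) = sqrt(2 * 6.674e-11 * 2.86416e+30 / 1.850562e+09) = 454522.008

454522.008 m/s


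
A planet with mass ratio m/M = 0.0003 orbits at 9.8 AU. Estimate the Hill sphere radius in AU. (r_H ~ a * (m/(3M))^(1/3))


r_H = a * (m/3M)^(1/3) = 9.8 * (0.0003/3)^(1/3) = 0.4549

0.4549 AU


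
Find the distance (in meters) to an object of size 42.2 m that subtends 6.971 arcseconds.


D = size / theta_rad, theta_rad = 6.971 * pi/(180*3600) = 3.380e-05, D = 1.249e+06

1.249e+06 m


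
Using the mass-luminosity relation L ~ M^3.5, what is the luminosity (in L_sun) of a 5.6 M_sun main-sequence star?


L/L_sun = (M/M_sun)^3.5 = 5.6^3.5 = 415.5833

415.5833 L_sun


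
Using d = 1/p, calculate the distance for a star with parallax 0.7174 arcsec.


d = 1/p = 1/0.7174 = 1.3939

1.3939 pc


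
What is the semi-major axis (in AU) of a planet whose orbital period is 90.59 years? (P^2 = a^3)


a = P^(2/3) = 90.59^(2/3) = 20.1707

20.1707 AU


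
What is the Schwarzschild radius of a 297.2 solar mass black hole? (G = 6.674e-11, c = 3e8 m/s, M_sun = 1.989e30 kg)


M = 297.2 * 1.989e30 kg = 5.911308e+32 kg. rs = 2GM/c^2 = 2 * 6.674e-11 * 5.911308e+32 / (3e8)^2 = 876712.6576

876712.6576 m


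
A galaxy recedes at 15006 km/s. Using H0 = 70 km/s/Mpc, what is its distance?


d = v / H0 = 15006 / 70 = 214.3714

214.3714 Mpc


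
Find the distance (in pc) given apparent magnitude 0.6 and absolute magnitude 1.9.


d = 10^((m - M + 5)/5) = 10^((0.6 - 1.9 + 5)/5) = 5.4954

5.4954 pc


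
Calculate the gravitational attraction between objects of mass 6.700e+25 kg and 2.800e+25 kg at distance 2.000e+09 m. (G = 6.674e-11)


F = G*m1*m2/r^2 = 6.674e-11 * 6.700e+25 * 2.800e+25 / (2.000e+09)^2 = 6.674e-11 * 1.876e+51 / 4.000e+18 = 3.130e+22

3.130e+22 N


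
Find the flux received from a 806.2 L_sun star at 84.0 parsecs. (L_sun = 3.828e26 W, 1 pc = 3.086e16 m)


F = L / (4*pi*d^2) = 3.086e+29 / (4*pi*(2.592e+18)^2) = 3.655e-09

3.655e-09 W/m^2


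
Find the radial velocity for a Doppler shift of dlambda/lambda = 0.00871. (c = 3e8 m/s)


v = (dlambda/lambda) * c = 0.00871 * 3e8 = 2.613e+06

2.613e+06 m/s


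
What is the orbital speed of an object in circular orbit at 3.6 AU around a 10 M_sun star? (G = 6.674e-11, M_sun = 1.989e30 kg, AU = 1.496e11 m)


v = sqrt(GM/r) = sqrt(6.674e-11 * 1.989e+31 / 5.386e+11) = 49647.0497

49647.0497 m/s


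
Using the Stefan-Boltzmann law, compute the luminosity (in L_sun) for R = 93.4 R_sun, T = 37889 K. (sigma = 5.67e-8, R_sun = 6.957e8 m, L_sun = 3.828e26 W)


R = 93.4 * 6.957e8 m = 6.497838e+10 m. L = 4*pi*R^2*sigma*T^4 = 4*pi*(6.497838e+10)^2 * 5.67e-8 * 37889^4 = 6.199879585e+33 W. L/L_sun = 6.199879585e+33 / 3.828e26 = 1.620e+07

1.620e+07 L_sun


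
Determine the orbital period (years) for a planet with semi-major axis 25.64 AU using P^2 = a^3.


P = a^(3/2) = 25.64^1.5 = 129.8306

129.8306 years


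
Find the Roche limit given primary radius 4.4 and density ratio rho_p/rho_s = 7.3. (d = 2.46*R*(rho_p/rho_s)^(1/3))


d_Roche = 2.46 * 4.4 * 7.3^(1/3) = 20.9972

20.9972


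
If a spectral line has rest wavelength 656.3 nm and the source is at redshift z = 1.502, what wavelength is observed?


lam_obs = lam_emit * (1 + z) = 656.3 * (1 + 1.502) = 1642.0626

1642.0626 nm


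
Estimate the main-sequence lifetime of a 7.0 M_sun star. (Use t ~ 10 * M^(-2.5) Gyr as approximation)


t = 10 * M^(-2.5) = 10 * 7.0^(-2.5) = 0.0771

0.0771 Gyr


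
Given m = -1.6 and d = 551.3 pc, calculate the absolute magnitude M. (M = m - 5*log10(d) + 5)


M = m - 5*log10(d) + 5 = -1.6 - 5*log10(551.3) + 5 = -10.3069

-10.3069


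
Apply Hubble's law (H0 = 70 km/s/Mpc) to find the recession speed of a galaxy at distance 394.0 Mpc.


v = H0 * d = 70 * 394.0 = 27580.0

27580.0 km/s


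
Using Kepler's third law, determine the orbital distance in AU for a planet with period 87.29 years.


a = P^(2/3) = 87.29^(2/3) = 19.6778

19.6778 AU


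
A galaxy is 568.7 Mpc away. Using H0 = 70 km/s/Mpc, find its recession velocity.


v = H0 * d = 70 * 568.7 = 39809.0

39809.0 km/s


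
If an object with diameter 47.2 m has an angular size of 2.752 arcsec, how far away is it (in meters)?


D = size / theta_rad, theta_rad = 2.752 * pi/(180*3600) = 1.334e-05, D = 3.538e+06

3.538e+06 m


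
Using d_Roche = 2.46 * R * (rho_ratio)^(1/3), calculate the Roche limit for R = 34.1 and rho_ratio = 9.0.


d_Roche = 2.46 * 34.1 * 9.0^(1/3) = 174.4899

174.4899


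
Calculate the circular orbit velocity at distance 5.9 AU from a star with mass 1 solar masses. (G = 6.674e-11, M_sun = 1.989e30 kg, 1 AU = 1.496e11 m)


v = sqrt(GM/r) = sqrt(6.674e-11 * 1.989e+30 / 8.826e+11) = 12263.6201

12263.6201 m/s


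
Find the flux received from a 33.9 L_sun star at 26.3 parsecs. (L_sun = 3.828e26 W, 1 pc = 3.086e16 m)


F = L / (4*pi*d^2) = 1.298e+28 / (4*pi*(8.116e+17)^2) = 1.568e-09

1.568e-09 W/m^2


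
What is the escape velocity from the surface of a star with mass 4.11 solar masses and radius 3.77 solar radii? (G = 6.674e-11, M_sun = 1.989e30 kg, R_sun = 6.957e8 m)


M = 4.11 * 1.989e30 kg = 8.17479e+30 kg; R = 3.77 * 6.957e8 m = 2.622789e+09 m. v_esc = sqrt(2GM/R) = sqrt(2 * 6.674e-11 * 8.17479e+30 / 2.622789e+09) = 645007.4408

645007.4408 m/s


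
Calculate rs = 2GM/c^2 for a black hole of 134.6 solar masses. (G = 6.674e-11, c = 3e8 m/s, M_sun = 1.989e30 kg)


M = 134.6 * 1.989e30 kg = 2.677194e+32 kg. rs = 2GM/c^2 = 2 * 6.674e-11 * 2.677194e+32 / (3e8)^2 = 397057.6168

397057.6168 m


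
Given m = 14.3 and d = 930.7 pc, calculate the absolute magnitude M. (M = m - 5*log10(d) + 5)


M = m - 5*log10(d) + 5 = 14.3 - 5*log10(930.7) + 5 = 4.456

4.456


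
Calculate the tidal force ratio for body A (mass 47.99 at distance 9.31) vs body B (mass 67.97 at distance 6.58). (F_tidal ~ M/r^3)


Ratio = (M1/r1^3) / (M2/r2^3) = (47.99/9.31^3) / (67.97/6.58^3) = 0.2493

0.2493


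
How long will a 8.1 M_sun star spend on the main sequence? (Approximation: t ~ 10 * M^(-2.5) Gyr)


t = 10 * M^(-2.5) = 10 * 8.1^(-2.5) = 0.0536

0.0536 Gyr


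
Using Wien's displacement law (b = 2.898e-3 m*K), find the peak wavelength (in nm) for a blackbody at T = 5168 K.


lam_max = b / T = 2.898e-3 / 5168 = 5.608e-07 m = 560.7585 nm

560.7585 nm


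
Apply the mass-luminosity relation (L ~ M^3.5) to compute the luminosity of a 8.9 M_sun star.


L/L_sun = (M/M_sun)^3.5 = 8.9^3.5 = 2103.1247

2103.1247 L_sun


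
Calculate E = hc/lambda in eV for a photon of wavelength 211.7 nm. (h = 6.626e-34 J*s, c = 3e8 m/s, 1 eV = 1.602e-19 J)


E = hc/lambda = 6.626e-34 * 3e8 / 2.117e-07 = 9.390e-19 J = 5.8612 eV

5.8612 eV


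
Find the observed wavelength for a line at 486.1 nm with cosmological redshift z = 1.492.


lam_obs = lam_emit * (1 + z) = 486.1 * (1 + 1.492) = 1211.3612

1211.3612 nm


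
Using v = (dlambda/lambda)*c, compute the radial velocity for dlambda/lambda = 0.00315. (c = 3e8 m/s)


v = (dlambda/lambda) * c = 0.00315 * 3e8 = 945000.0

945000.0 m/s


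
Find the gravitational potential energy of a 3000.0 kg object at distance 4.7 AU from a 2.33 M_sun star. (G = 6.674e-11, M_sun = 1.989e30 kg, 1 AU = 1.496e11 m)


M = 2.33 * 1.989e30 kg = 4.63437e+30 kg; r = 4.7 AU * 1.496e11 m/AU = 7.0312e+11 m. U = -GM*m/r = -(6.674e-11 * 4.63437e+30 * 3000.0) / 7.0312e+11 = -1.320e+12

-1.320e+12 J


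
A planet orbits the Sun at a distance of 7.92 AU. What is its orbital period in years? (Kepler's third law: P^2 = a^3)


P = a^(3/2) = 7.92^1.5 = 22.2889

22.2889 years


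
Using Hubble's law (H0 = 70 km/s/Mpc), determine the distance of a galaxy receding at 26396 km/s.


d = v / H0 = 26396 / 70 = 377.0857

377.0857 Mpc


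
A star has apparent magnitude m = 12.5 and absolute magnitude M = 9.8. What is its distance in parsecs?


d = 10^((m - M + 5)/5) = 10^((12.5 - 9.8 + 5)/5) = 34.6737

34.6737 pc


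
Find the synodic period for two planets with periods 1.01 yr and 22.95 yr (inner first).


1/P_syn = |1/P1 - 1/P2| = |1/1.01 - 1/22.95| => P_syn = 1.0565

1.0565 years


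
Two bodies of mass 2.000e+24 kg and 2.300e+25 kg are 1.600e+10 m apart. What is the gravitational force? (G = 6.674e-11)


F = G*m1*m2/r^2 = 6.674e-11 * 2.000e+24 * 2.300e+25 / (1.600e+10)^2 = 6.674e-11 * 4.600e+49 / 2.560e+20 = 1.199e+19

1.199e+19 N


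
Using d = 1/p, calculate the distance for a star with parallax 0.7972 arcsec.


d = 1/p = 1/0.7972 = 1.2544

1.2544 pc


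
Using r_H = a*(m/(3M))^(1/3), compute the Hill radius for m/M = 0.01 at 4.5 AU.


r_H = a * (m/3M)^(1/3) = 4.5 * (0.01/3)^(1/3) = 0.6722

0.6722 AU


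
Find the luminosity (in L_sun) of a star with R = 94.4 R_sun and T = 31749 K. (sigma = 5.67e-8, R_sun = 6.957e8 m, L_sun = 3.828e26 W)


R = 94.4 * 6.957e8 m = 6.567408e+10 m. L = 4*pi*R^2*sigma*T^4 = 4*pi*(6.567408e+10)^2 * 5.67e-8 * 31749^4 = 3.12249047e+33 W. L/L_sun = 3.12249047e+33 / 3.828e26 = 8.157e+06

8.157e+06 L_sun


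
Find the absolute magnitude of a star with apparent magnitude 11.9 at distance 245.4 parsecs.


M = m - 5*log10(d) + 5 = 11.9 - 5*log10(245.4) + 5 = 4.9506

4.9506


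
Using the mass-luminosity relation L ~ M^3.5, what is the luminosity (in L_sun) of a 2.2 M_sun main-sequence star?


L/L_sun = (M/M_sun)^3.5 = 2.2^3.5 = 15.7935

15.7935 L_sun


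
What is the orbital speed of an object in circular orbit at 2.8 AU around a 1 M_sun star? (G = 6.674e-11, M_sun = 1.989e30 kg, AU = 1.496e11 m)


v = sqrt(GM/r) = sqrt(6.674e-11 * 1.989e+30 / 4.189e+11) = 17801.8723

17801.8723 m/s


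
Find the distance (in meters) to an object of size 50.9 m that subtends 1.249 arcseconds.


D = size / theta_rad, theta_rad = 1.249 * pi/(180*3600) = 6.055e-06, D = 8.406e+06

8.406e+06 m


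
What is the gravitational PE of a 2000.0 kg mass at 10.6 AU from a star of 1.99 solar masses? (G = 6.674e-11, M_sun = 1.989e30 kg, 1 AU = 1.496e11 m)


M = 1.99 * 1.989e30 kg = 3.95811e+30 kg; r = 10.6 AU * 1.496e11 m/AU = 1.58576e+12 m. U = -GM*m/r = -(6.674e-11 * 3.95811e+30 * 2000.0) / 1.58576e+12 = -3.332e+11

-3.332e+11 J


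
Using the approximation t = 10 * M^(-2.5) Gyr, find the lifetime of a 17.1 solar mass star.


t = 10 * M^(-2.5) = 10 * 17.1^(-2.5) = 0.0083

0.0083 Gyr


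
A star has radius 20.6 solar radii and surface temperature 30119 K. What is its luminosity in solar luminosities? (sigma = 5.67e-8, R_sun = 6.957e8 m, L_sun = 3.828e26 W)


R = 20.6 * 6.957e8 m = 1.433142e+10 m. L = 4*pi*R^2*sigma*T^4 = 4*pi*(1.433142e+10)^2 * 5.67e-8 * 30119^4 = 1.204296889e+32 W. L/L_sun = 1.204296889e+32 / 3.828e26 = 314602.113

314602.113 L_sun


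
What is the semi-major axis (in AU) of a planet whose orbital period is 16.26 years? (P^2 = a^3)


a = P^(2/3) = 16.26^(2/3) = 6.4182

6.4182 AU


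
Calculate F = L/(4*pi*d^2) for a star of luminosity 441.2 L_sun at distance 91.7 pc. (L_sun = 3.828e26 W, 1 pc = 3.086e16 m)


F = L / (4*pi*d^2) = 1.689e+29 / (4*pi*(2.830e+18)^2) = 1.678e-09

1.678e-09 W/m^2


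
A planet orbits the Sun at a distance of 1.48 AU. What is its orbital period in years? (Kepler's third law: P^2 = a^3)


P = a^(3/2) = 1.48^1.5 = 1.8005

1.8005 years


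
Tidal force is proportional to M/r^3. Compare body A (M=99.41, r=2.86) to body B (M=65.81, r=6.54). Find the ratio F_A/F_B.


Ratio = (M1/r1^3) / (M2/r2^3) = (99.41/2.86^3) / (65.81/6.54^3) = 18.0623

18.0623


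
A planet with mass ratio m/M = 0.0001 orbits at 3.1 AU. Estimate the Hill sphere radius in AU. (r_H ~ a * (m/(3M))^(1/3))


r_H = a * (m/3M)^(1/3) = 3.1 * (0.0001/3)^(1/3) = 0.0998

0.0998 AU


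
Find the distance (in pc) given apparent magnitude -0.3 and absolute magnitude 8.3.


d = 10^((m - M + 5)/5) = 10^((-0.3 - 8.3 + 5)/5) = 0.1905

0.1905 pc


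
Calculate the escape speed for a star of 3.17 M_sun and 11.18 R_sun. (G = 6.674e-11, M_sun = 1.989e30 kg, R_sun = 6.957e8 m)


M = 3.17 * 1.989e30 kg = 6.30513e+30 kg; R = 11.18 * 6.957e8 m = 7.777926e+09 m. v_esc = sqrt(2GM/R) = sqrt(2 * 6.674e-11 * 6.30513e+30 / 7.777926e+09) = 328944.946

328944.946 m/s


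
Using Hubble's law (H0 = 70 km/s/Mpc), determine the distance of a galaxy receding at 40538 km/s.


d = v / H0 = 40538 / 70 = 579.1143

579.1143 Mpc


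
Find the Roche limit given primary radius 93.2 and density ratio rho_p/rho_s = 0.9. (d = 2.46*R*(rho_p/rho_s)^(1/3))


d_Roche = 2.46 * 93.2 * 0.9^(1/3) = 221.3597

221.3597


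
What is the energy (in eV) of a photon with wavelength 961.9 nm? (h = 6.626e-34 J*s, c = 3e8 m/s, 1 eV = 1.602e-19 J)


E = hc/lambda = 6.626e-34 * 3e8 / 9.619e-07 = 2.067e-19 J = 1.29 eV

1.29 eV


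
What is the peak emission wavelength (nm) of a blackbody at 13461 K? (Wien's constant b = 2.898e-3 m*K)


lam_max = b / T = 2.898e-3 / 13461 = 2.153e-07 m = 215.2886 nm

215.2886 nm


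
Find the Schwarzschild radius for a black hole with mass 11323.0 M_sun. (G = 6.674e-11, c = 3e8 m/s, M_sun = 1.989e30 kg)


M = 11323.0 * 1.989e30 kg = 2.2521447e+34 kg. rs = 2GM/c^2 = 2 * 6.674e-11 * 2.2521447e+34 / (3e8)^2 = 3.340e+07

3.340e+07 m


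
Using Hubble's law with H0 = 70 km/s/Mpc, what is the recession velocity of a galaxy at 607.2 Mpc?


v = H0 * d = 70 * 607.2 = 42504.0

42504.0 km/s


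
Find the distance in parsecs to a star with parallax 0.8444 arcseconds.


d = 1/p = 1/0.8444 = 1.1843

1.1843 pc


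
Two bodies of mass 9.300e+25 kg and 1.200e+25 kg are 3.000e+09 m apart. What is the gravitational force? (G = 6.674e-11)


F = G*m1*m2/r^2 = 6.674e-11 * 9.300e+25 * 1.200e+25 / (3.000e+09)^2 = 6.674e-11 * 1.116e+51 / 9.000e+18 = 8.276e+21

8.276e+21 N


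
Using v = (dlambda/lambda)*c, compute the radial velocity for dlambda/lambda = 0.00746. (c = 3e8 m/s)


v = (dlambda/lambda) * c = 0.00746 * 3e8 = 2.238e+06

2.238e+06 m/s


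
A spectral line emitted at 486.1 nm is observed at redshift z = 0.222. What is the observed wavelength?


lam_obs = lam_emit * (1 + z) = 486.1 * (1 + 0.222) = 594.0142

594.0142 nm


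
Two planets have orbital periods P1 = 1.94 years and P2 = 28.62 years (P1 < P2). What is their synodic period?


1/P_syn = |1/P1 - 1/P2| = |1/1.94 - 1/28.62| => P_syn = 2.0811

2.0811 years


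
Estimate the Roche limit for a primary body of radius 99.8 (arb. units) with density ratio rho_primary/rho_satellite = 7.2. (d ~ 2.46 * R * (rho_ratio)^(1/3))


d_Roche = 2.46 * 99.8 * 7.2^(1/3) = 474.0707

474.0707


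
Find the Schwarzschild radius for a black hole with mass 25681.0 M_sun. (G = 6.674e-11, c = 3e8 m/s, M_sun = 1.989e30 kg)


M = 25681.0 * 1.989e30 kg = 5.1079509e+34 kg. rs = 2GM/c^2 = 2 * 6.674e-11 * 5.1079509e+34 / (3e8)^2 = 7.576e+07

7.576e+07 m


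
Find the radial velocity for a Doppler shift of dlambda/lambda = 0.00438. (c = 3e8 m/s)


v = (dlambda/lambda) * c = 0.00438 * 3e8 = 1.314e+06

1.314e+06 m/s


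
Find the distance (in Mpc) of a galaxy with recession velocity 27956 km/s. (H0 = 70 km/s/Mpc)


d = v / H0 = 27956 / 70 = 399.3714

399.3714 Mpc


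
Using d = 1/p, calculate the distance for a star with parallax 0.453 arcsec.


d = 1/p = 1/0.453 = 2.2075

2.2075 pc


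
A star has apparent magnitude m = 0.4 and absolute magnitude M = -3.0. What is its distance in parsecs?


d = 10^((m - M + 5)/5) = 10^((0.4 - -3.0 + 5)/5) = 47.863

47.863 pc


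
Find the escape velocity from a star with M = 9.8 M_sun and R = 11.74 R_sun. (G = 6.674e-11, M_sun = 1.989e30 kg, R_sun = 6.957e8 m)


M = 9.8 * 1.989e30 kg = 1.94922e+31 kg; R = 11.74 * 6.957e8 m = 8.167518e+09 m. v_esc = sqrt(2GM/R) = sqrt(2 * 6.674e-11 * 1.94922e+31 / 8.167518e+09) = 564408.4125

564408.4125 m/s


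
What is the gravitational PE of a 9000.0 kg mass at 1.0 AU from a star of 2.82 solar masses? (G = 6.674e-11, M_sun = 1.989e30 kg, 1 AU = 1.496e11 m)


M = 2.82 * 1.989e30 kg = 5.60898e+30 kg; r = 1.0 AU * 1.496e11 m/AU = 1.496e+11 m. U = -GM*m/r = -(6.674e-11 * 5.60898e+30 * 9000.0) / 1.496e+11 = -2.252e+13

-2.252e+13 J


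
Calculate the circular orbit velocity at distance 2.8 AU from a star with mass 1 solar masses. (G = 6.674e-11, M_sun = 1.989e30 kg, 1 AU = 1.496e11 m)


v = sqrt(GM/r) = sqrt(6.674e-11 * 1.989e+30 / 4.189e+11) = 17801.8723

17801.8723 m/s


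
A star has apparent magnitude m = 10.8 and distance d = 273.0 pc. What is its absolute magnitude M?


M = m - 5*log10(d) + 5 = 10.8 - 5*log10(273.0) + 5 = 3.6192

3.6192


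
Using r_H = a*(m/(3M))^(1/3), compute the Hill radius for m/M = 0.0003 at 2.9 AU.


r_H = a * (m/3M)^(1/3) = 2.9 * (0.0003/3)^(1/3) = 0.1346

0.1346 AU


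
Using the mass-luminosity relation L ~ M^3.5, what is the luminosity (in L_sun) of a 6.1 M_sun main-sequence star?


L/L_sun = (M/M_sun)^3.5 = 6.1^3.5 = 560.6017

560.6017 L_sun


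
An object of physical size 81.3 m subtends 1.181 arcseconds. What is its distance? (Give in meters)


D = size / theta_rad, theta_rad = 1.181 * pi/(180*3600) = 5.726e-06, D = 1.420e+07

1.420e+07 m


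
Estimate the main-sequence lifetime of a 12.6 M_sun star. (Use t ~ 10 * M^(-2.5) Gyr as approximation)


t = 10 * M^(-2.5) = 10 * 12.6^(-2.5) = 0.0177

0.0177 Gyr


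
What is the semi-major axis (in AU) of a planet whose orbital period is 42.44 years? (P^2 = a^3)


a = P^(2/3) = 42.44^(2/3) = 12.167

12.167 AU


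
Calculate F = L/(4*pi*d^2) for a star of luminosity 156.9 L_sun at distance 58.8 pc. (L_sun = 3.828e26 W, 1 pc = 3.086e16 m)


F = L / (4*pi*d^2) = 6.006e+28 / (4*pi*(1.815e+18)^2) = 1.452e-09

1.452e-09 W/m^2


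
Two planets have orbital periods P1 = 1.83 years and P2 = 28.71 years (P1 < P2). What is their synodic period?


1/P_syn = |1/P1 - 1/P2| = |1/1.83 - 1/28.71| => P_syn = 1.9546

1.9546 years


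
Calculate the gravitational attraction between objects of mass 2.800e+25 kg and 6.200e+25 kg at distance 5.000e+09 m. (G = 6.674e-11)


F = G*m1*m2/r^2 = 6.674e-11 * 2.800e+25 * 6.200e+25 / (5.000e+09)^2 = 6.674e-11 * 1.736e+51 / 2.500e+19 = 4.634e+21

4.634e+21 N


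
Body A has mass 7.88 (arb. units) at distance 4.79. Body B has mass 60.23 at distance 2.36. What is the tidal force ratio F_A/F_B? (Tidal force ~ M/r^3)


Ratio = (M1/r1^3) / (M2/r2^3) = (7.88/4.79^3) / (60.23/2.36^3) = 0.0156

0.0156


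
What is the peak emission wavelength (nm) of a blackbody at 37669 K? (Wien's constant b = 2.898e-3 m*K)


lam_max = b / T = 2.898e-3 / 37669 = 7.693e-08 m = 76.9333 nm

76.9333 nm


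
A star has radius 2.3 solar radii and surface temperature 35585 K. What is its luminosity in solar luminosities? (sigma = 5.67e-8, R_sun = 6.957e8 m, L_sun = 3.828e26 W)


R = 2.3 * 6.957e8 m = 1.60011e+09 m. L = 4*pi*R^2*sigma*T^4 = 4*pi*(1.60011e+09)^2 * 5.67e-8 * 35585^4 = 2.925233123e+30 W. L/L_sun = 2.925233123e+30 / 3.828e26 = 7641.6748

7641.6748 L_sun


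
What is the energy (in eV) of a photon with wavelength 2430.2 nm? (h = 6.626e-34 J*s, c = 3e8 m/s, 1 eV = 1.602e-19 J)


E = hc/lambda = 6.626e-34 * 3e8 / 2.430e-06 = 8.180e-20 J = 0.5106 eV

0.5106 eV


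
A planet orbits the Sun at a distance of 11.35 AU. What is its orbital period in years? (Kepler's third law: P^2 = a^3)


P = a^(3/2) = 11.35^1.5 = 38.2379

38.2379 years


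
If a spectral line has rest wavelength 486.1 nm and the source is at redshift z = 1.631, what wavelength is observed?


lam_obs = lam_emit * (1 + z) = 486.1 * (1 + 1.631) = 1278.9291

1278.9291 nm


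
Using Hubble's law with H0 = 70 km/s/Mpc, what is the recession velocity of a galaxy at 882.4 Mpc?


v = H0 * d = 70 * 882.4 = 61768.0

61768.0 km/s


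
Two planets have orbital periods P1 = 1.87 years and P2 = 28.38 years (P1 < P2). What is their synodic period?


1/P_syn = |1/P1 - 1/P2| = |1/1.87 - 1/28.38| => P_syn = 2.0019

2.0019 years


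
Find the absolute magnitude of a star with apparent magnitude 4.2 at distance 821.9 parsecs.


M = m - 5*log10(d) + 5 = 4.2 - 5*log10(821.9) + 5 = -5.3741

-5.3741


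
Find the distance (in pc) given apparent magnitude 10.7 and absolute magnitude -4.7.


d = 10^((m - M + 5)/5) = 10^((10.7 - -4.7 + 5)/5) = 12022.6443

12022.6443 pc


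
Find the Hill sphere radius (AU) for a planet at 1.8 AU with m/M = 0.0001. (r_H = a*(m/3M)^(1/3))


r_H = a * (m/3M)^(1/3) = 1.8 * (0.0001/3)^(1/3) = 0.0579

0.0579 AU


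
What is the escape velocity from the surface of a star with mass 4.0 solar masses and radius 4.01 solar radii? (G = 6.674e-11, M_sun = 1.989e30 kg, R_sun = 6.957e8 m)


M = 4.0 * 1.989e30 kg = 7.956e+30 kg; R = 4.01 * 6.957e8 m = 2.789757e+09 m. v_esc = sqrt(2GM/R) = sqrt(2 * 6.674e-11 * 7.956e+30 / 2.789757e+09) = 616981.7219

616981.7219 m/s


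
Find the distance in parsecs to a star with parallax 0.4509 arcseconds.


d = 1/p = 1/0.4509 = 2.2178

2.2178 pc


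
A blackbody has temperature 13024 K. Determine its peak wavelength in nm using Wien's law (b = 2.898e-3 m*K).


lam_max = b / T = 2.898e-3 / 13024 = 2.225e-07 m = 222.5123 nm

222.5123 nm


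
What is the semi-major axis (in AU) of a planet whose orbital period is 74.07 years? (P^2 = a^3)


a = P^(2/3) = 74.07^(2/3) = 17.6371

17.6371 AU


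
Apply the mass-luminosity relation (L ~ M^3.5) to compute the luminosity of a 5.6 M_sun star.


L/L_sun = (M/M_sun)^3.5 = 5.6^3.5 = 415.5833

415.5833 L_sun


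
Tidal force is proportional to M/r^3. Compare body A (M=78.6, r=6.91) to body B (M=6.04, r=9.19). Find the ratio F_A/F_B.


Ratio = (M1/r1^3) / (M2/r2^3) = (78.6/6.91^3) / (6.04/9.19^3) = 30.6124

30.6124


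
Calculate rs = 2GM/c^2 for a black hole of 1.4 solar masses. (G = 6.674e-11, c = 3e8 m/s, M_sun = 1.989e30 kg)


M = 1.4 * 1.989e30 kg = 2.7846e+30 kg. rs = 2GM/c^2 = 2 * 6.674e-11 * 2.7846e+30 / (3e8)^2 = 4129.8712

4129.8712 m


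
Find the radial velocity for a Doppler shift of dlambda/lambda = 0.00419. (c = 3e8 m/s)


v = (dlambda/lambda) * c = 0.00419 * 3e8 = 1.257e+06

1.257e+06 m/s


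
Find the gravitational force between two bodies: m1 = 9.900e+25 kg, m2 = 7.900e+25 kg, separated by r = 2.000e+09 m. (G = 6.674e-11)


F = G*m1*m2/r^2 = 6.674e-11 * 9.900e+25 * 7.900e+25 / (2.000e+09)^2 = 6.674e-11 * 7.821e+51 / 4.000e+18 = 1.305e+23

1.305e+23 N


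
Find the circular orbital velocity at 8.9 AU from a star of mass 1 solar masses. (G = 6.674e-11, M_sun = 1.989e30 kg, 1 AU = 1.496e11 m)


v = sqrt(GM/r) = sqrt(6.674e-11 * 1.989e+30 / 1.331e+12) = 9985.0373

9985.0373 m/s


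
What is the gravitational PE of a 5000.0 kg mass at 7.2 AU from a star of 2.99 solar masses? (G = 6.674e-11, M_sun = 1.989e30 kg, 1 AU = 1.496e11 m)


M = 2.99 * 1.989e30 kg = 5.94711e+30 kg; r = 7.2 AU * 1.496e11 m/AU = 1.07712e+12 m. U = -GM*m/r = -(6.674e-11 * 5.94711e+30 * 5000.0) / 1.07712e+12 = -1.842e+12

-1.842e+12 J


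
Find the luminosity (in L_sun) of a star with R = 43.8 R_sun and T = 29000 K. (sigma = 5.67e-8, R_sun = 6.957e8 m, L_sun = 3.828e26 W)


R = 43.8 * 6.957e8 m = 3.047166e+10 m. L = 4*pi*R^2*sigma*T^4 = 4*pi*(3.047166e+10)^2 * 5.67e-8 * 29000^4 = 4.679259624e+32 W. L/L_sun = 4.679259624e+32 / 3.828e26 = 1.222e+06

1.222e+06 L_sun


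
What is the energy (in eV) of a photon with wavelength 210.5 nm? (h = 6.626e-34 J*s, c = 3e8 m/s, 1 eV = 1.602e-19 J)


E = hc/lambda = 6.626e-34 * 3e8 / 2.105e-07 = 9.443e-19 J = 5.8947 eV

5.8947 eV


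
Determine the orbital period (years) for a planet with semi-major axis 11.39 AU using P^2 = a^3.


P = a^(3/2) = 11.39^1.5 = 38.4402

38.4402 years


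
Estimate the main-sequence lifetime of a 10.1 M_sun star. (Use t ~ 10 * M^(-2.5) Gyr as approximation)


t = 10 * M^(-2.5) = 10 * 10.1^(-2.5) = 0.0308

0.0308 Gyr


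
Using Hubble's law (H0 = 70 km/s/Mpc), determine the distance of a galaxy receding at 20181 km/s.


d = v / H0 = 20181 / 70 = 288.3

288.3 Mpc


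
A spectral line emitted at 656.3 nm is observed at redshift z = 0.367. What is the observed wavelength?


lam_obs = lam_emit * (1 + z) = 656.3 * (1 + 0.367) = 897.1621

897.1621 nm


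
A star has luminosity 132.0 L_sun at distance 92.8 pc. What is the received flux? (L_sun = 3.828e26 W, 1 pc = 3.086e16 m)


F = L / (4*pi*d^2) = 5.053e+28 / (4*pi*(2.864e+18)^2) = 4.903e-10

4.903e-10 W/m^2


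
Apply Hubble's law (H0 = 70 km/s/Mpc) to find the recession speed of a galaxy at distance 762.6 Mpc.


v = H0 * d = 70 * 762.6 = 53382.0

53382.0 km/s


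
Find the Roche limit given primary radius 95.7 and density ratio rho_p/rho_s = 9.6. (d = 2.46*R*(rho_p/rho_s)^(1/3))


d_Roche = 2.46 * 95.7 * 9.6^(1/3) = 500.3464

500.3464


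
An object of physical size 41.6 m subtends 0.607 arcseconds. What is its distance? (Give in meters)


D = size / theta_rad, theta_rad = 0.607 * pi/(180*3600) = 2.943e-06, D = 1.414e+07

1.414e+07 m


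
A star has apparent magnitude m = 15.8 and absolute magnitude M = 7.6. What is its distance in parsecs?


d = 10^((m - M + 5)/5) = 10^((15.8 - 7.6 + 5)/5) = 436.5158

436.5158 pc


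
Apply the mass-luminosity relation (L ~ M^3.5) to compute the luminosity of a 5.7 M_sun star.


L/L_sun = (M/M_sun)^3.5 = 5.7^3.5 = 442.1422

442.1422 L_sun


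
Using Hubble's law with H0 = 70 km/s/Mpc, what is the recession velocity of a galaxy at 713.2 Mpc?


v = H0 * d = 70 * 713.2 = 49924.0

49924.0 km/s


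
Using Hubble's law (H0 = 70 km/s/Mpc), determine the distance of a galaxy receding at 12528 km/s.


d = v / H0 = 12528 / 70 = 178.9714

178.9714 Mpc


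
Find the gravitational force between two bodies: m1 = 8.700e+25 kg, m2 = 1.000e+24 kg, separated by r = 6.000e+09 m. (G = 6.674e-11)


F = G*m1*m2/r^2 = 6.674e-11 * 8.700e+25 * 1.000e+24 / (6.000e+09)^2 = 6.674e-11 * 8.700e+49 / 3.600e+19 = 1.613e+20

1.613e+20 N


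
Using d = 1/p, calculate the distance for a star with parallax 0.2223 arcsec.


d = 1/p = 1/0.2223 = 4.4984

4.4984 pc


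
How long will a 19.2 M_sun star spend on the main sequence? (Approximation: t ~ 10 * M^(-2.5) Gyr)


t = 10 * M^(-2.5) = 10 * 19.2^(-2.5) = 0.0062

0.0062 Gyr


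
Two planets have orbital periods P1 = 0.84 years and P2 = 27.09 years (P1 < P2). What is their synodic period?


1/P_syn = |1/P1 - 1/P2| = |1/0.84 - 1/27.09| => P_syn = 0.8669

0.8669 years


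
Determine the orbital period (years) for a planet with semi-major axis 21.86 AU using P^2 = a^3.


P = a^(3/2) = 21.86^1.5 = 102.2057

102.2057 years


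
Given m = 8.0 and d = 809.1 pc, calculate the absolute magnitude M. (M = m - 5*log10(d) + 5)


M = m - 5*log10(d) + 5 = 8.0 - 5*log10(809.1) + 5 = -1.54

-1.54


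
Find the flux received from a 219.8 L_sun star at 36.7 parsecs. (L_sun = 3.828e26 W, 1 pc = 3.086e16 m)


F = L / (4*pi*d^2) = 8.414e+28 / (4*pi*(1.133e+18)^2) = 5.220e-09

5.220e-09 W/m^2


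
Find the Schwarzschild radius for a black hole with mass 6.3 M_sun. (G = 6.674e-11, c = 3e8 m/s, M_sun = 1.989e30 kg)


M = 6.3 * 1.989e30 kg = 1.25307e+31 kg. rs = 2GM/c^2 = 2 * 6.674e-11 * 1.25307e+31 / (3e8)^2 = 18584.4204

18584.4204 m


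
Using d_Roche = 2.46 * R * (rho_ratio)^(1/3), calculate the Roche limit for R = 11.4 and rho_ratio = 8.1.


d_Roche = 2.46 * 11.4 * 8.1^(1/3) = 56.3207

56.3207


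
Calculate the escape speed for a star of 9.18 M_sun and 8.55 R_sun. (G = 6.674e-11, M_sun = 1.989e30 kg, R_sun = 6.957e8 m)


M = 9.18 * 1.989e30 kg = 1.825902e+31 kg; R = 8.55 * 6.957e8 m = 5.948235e+09 m. v_esc = sqrt(2GM/R) = sqrt(2 * 6.674e-11 * 1.825902e+31 / 5.948235e+09) = 640107.2883

640107.2883 m/s


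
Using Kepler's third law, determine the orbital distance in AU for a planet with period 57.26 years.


a = P^(2/3) = 57.26^(2/3) = 14.856

14.856 AU


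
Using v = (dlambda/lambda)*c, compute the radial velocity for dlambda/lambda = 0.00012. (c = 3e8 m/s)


v = (dlambda/lambda) * c = 0.00012 * 3e8 = 36000.0

36000.0 m/s


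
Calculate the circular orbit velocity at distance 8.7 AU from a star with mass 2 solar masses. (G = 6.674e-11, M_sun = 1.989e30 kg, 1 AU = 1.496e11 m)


v = sqrt(GM/r) = sqrt(6.674e-11 * 3.978e+30 / 1.302e+12) = 14282.363

14282.363 m/s


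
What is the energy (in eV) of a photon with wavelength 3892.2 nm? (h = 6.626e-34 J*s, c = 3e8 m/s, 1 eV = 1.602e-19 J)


E = hc/lambda = 6.626e-34 * 3e8 / 3.892e-06 = 5.107e-20 J = 0.3188 eV

0.3188 eV


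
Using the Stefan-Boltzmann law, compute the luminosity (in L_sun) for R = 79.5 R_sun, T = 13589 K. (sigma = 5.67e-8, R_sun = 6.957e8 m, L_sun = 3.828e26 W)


R = 79.5 * 6.957e8 m = 5.530815e+10 m. L = 4*pi*R^2*sigma*T^4 = 4*pi*(5.530815e+10)^2 * 5.67e-8 * 13589^4 = 7.43226492e+31 W. L/L_sun = 7.43226492e+31 / 3.828e26 = 194155.3009

194155.3009 L_sun


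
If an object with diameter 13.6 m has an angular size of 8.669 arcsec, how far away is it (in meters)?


D = size / theta_rad, theta_rad = 8.669 * pi/(180*3600) = 4.203e-05, D = 323589.9602

323589.9602 m


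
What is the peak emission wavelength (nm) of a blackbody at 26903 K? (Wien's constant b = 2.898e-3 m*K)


lam_max = b / T = 2.898e-3 / 26903 = 1.077e-07 m = 107.7203 nm

107.7203 nm


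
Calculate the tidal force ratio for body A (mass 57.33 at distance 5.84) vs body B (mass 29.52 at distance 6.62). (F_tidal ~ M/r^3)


Ratio = (M1/r1^3) / (M2/r2^3) = (57.33/5.84^3) / (29.52/6.62^3) = 2.8288

2.8288


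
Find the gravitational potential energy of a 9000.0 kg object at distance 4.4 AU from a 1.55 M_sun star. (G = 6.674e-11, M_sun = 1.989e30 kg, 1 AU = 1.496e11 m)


M = 1.55 * 1.989e30 kg = 3.08295e+30 kg; r = 4.4 AU * 1.496e11 m/AU = 6.5824e+11 m. U = -GM*m/r = -(6.674e-11 * 3.08295e+30 * 9000.0) / 6.5824e+11 = -2.813e+12

-2.813e+12 J


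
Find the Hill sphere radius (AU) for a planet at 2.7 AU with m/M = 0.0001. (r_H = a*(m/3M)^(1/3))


r_H = a * (m/3M)^(1/3) = 2.7 * (0.0001/3)^(1/3) = 0.0869

0.0869 AU


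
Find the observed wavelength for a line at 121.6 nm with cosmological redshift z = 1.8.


lam_obs = lam_emit * (1 + z) = 121.6 * (1 + 1.8) = 340.48

340.48 nm


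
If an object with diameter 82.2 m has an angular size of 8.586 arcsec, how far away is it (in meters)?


D = size / theta_rad, theta_rad = 8.586 * pi/(180*3600) = 4.163e-05, D = 1.975e+06

1.975e+06 m


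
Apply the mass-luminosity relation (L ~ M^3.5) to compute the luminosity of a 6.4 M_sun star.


L/L_sun = (M/M_sun)^3.5 = 6.4^3.5 = 663.1777

663.1777 L_sun


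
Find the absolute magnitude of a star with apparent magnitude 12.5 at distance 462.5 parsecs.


M = m - 5*log10(d) + 5 = 12.5 - 5*log10(462.5) + 5 = 4.1744

4.1744


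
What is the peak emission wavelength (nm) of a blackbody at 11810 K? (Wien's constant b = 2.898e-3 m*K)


lam_max = b / T = 2.898e-3 / 11810 = 2.454e-07 m = 245.3853 nm

245.3853 nm


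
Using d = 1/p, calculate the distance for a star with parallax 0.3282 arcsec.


d = 1/p = 1/0.3282 = 3.0469

3.0469 pc


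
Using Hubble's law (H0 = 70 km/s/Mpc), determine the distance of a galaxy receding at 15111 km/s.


d = v / H0 = 15111 / 70 = 215.8714

215.8714 Mpc


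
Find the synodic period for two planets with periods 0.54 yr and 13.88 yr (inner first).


1/P_syn = |1/P1 - 1/P2| = |1/0.54 - 1/13.88| => P_syn = 0.5619

0.5619 years


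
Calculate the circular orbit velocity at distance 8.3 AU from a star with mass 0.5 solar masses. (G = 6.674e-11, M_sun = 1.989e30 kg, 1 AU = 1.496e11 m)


v = sqrt(GM/r) = sqrt(6.674e-11 * 9.945e+29 / 1.242e+12) = 7311.2335

7311.2335 m/s


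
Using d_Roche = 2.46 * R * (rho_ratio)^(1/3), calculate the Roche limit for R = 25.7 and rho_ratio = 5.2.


d_Roche = 2.46 * 25.7 * 5.2^(1/3) = 109.5307

109.5307


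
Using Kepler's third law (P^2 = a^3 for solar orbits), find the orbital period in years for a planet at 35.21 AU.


P = a^(3/2) = 35.21^1.5 = 208.9292

208.9292 years


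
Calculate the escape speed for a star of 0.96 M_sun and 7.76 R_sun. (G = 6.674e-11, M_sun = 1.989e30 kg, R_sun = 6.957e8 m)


M = 0.96 * 1.989e30 kg = 1.90944e+30 kg; R = 7.76 * 6.957e8 m = 5.398632e+09 m. v_esc = sqrt(2GM/R) = sqrt(2 * 6.674e-11 * 1.90944e+30 / 5.398632e+09) = 217279.7459

217279.7459 m/s


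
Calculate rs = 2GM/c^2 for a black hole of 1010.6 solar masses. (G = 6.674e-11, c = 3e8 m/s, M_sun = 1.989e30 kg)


M = 1010.6 * 1.989e30 kg = 2.0100834e+33 kg. rs = 2GM/c^2 = 2 * 6.674e-11 * 2.0100834e+33 / (3e8)^2 = 2.981e+06

2.981e+06 m


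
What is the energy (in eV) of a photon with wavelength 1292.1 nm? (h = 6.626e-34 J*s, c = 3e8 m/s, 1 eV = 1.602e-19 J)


E = hc/lambda = 6.626e-34 * 3e8 / 1.292e-06 = 1.538e-19 J = 0.9603 eV

0.9603 eV


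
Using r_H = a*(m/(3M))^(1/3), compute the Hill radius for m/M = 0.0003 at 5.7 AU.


r_H = a * (m/3M)^(1/3) = 5.7 * (0.0003/3)^(1/3) = 0.2646

0.2646 AU


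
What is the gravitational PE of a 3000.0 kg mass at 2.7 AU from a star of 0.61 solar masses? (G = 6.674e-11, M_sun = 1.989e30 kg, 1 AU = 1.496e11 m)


M = 0.61 * 1.989e30 kg = 1.21329e+30 kg; r = 2.7 AU * 1.496e11 m/AU = 4.0392e+11 m. U = -GM*m/r = -(6.674e-11 * 1.21329e+30 * 3000.0) / 4.0392e+11 = -6.014e+11

-6.014e+11 J


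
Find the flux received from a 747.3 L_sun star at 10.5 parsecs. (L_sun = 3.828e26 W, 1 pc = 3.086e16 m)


F = L / (4*pi*d^2) = 2.861e+29 / (4*pi*(3.240e+17)^2) = 2.168e-07

2.168e-07 W/m^2


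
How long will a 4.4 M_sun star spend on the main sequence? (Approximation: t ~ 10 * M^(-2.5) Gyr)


t = 10 * M^(-2.5) = 10 * 4.4^(-2.5) = 0.2462

0.2462 Gyr


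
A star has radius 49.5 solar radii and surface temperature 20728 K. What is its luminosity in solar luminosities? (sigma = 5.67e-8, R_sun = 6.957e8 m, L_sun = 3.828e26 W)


R = 49.5 * 6.957e8 m = 3.443715e+10 m. L = 4*pi*R^2*sigma*T^4 = 4*pi*(3.443715e+10)^2 * 5.67e-8 * 20728^4 = 1.559828774e+32 W. L/L_sun = 1.559828774e+32 / 3.828e26 = 407478.781

407478.781 L_sun


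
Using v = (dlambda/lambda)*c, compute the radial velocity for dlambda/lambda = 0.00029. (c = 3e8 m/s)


v = (dlambda/lambda) * c = 0.00029 * 3e8 = 87000.0

87000.0 m/s


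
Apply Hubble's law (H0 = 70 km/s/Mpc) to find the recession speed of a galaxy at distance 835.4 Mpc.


v = H0 * d = 70 * 835.4 = 58478.0

58478.0 km/s


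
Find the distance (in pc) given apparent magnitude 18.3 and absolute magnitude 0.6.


d = 10^((m - M + 5)/5) = 10^((18.3 - 0.6 + 5)/5) = 34673.685

34673.685 pc


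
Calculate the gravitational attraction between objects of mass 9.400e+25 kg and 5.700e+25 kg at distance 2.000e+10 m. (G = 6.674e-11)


F = G*m1*m2/r^2 = 6.674e-11 * 9.400e+25 * 5.700e+25 / (2.000e+10)^2 = 6.674e-11 * 5.358e+51 / 4.000e+20 = 8.940e+20

8.940e+20 N


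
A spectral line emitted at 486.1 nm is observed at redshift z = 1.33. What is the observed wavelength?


lam_obs = lam_emit * (1 + z) = 486.1 * (1 + 1.33) = 1132.613

1132.613 nm


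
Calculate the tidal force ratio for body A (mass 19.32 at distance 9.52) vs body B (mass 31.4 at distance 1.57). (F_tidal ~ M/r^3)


Ratio = (M1/r1^3) / (M2/r2^3) = (19.32/9.52^3) / (31.4/1.57^3) = 0.0028

0.0028


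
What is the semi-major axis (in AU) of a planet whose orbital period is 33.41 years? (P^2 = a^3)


a = P^(2/3) = 33.41^(2/3) = 10.3733

10.3733 AU


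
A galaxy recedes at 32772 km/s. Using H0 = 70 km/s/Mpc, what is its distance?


d = v / H0 = 32772 / 70 = 468.1714

468.1714 Mpc


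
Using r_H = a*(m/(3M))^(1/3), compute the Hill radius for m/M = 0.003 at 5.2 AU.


r_H = a * (m/3M)^(1/3) = 5.2 * (0.003/3)^(1/3) = 0.52

0.52 AU


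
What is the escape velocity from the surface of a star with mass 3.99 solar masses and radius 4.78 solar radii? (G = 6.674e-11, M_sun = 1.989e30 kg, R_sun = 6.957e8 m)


M = 3.99 * 1.989e30 kg = 7.93611e+30 kg; R = 4.78 * 6.957e8 m = 3.325446e+09 m. v_esc = sqrt(2GM/R) = sqrt(2 * 6.674e-11 * 7.93611e+30 / 3.325446e+09) = 564399.9783

564399.9783 m/s


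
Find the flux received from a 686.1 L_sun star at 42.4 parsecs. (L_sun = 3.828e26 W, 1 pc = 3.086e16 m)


F = L / (4*pi*d^2) = 2.626e+29 / (4*pi*(1.308e+18)^2) = 1.221e-08

1.221e-08 W/m^2


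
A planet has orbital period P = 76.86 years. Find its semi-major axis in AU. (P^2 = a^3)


a = P^(2/3) = 76.86^(2/3) = 18.0773

18.0773 AU


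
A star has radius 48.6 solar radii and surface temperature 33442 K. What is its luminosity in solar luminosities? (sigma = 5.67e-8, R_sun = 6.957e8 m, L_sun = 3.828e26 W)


R = 48.6 * 6.957e8 m = 3.381102e+10 m. L = 4*pi*R^2*sigma*T^4 = 4*pi*(3.381102e+10)^2 * 5.67e-8 * 33442^4 = 1.018775373e+33 W. L/L_sun = 1.018775373e+33 / 3.828e26 = 2.661e+06

2.661e+06 L_sun


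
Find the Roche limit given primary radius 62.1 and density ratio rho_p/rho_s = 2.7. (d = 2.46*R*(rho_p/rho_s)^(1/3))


d_Roche = 2.46 * 62.1 * 2.7^(1/3) = 212.7231

212.7231


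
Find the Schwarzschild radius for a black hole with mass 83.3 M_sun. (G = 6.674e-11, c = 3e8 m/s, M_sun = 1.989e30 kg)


M = 83.3 * 1.989e30 kg = 1.656837e+32 kg. rs = 2GM/c^2 = 2 * 6.674e-11 * 1.656837e+32 / (3e8)^2 = 245727.3364

245727.3364 m


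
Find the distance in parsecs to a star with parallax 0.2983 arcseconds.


d = 1/p = 1/0.2983 = 3.3523

3.3523 pc


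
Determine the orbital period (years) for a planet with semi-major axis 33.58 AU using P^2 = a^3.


P = a^(3/2) = 33.58^1.5 = 194.5902

194.5902 years


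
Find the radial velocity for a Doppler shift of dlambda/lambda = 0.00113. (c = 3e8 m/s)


v = (dlambda/lambda) * c = 0.00113 * 3e8 = 339000.0

339000.0 m/s


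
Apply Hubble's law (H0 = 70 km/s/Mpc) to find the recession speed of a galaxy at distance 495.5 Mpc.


v = H0 * d = 70 * 495.5 = 34685.0

34685.0 km/s


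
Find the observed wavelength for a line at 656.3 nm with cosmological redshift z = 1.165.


lam_obs = lam_emit * (1 + z) = 656.3 * (1 + 1.165) = 1420.8895

1420.8895 nm


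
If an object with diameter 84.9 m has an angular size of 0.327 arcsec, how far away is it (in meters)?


D = size / theta_rad, theta_rad = 0.327 * pi/(180*3600) = 1.585e-06, D = 5.355e+07

5.355e+07 m


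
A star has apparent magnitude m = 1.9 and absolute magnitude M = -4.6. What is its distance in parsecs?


d = 10^((m - M + 5)/5) = 10^((1.9 - -4.6 + 5)/5) = 199.5262

199.5262 pc


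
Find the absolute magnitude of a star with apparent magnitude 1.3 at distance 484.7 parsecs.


M = m - 5*log10(d) + 5 = 1.3 - 5*log10(484.7) + 5 = -7.1274

-7.1274


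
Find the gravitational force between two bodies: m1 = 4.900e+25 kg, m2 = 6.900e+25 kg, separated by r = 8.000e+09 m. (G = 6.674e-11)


F = G*m1*m2/r^2 = 6.674e-11 * 4.900e+25 * 6.900e+25 / (8.000e+09)^2 = 6.674e-11 * 3.381e+51 / 6.400e+19 = 3.526e+21

3.526e+21 N


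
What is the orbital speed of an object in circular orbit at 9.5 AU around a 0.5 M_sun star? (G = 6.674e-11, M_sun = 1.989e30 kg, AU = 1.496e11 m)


v = sqrt(GM/r) = sqrt(6.674e-11 * 9.945e+29 / 1.421e+12) = 6833.8886

6833.8886 m/s


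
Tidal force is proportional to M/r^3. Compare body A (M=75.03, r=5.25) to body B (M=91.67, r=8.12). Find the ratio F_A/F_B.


Ratio = (M1/r1^3) / (M2/r2^3) = (75.03/5.25^3) / (91.67/8.12^3) = 3.0283

3.0283
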